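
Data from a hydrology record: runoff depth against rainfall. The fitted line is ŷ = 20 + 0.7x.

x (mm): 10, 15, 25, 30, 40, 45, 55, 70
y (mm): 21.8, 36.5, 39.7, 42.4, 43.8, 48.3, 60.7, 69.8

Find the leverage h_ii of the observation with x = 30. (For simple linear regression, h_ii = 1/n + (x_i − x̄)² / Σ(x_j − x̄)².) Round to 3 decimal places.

x̄ = (10 + 15 + 25 + 30 + 40 + 45 + 55 + 70)/8 = 36.25
Σ(x − x̄)² = 689.062 + 451.562 + 126.562 + 39.0625 + 14.0625 + 76.5625 + 351.562 + 1139.06 = 2887.5
h = 1/8 + (-6.25)²/2887.5 = 0.125 + 0.0135281 = 0.139

h = 0.139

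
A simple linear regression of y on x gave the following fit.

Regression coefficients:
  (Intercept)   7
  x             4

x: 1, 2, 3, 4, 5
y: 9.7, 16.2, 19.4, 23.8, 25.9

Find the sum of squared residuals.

SSE = 5.14

x=1: ŷ = 7 + 4·1 = 11; e = 9.7 − 11 = -1.3
x=2: ŷ = 7 + 4·2 = 15; e = 16.2 − 15 = 1.2
x=3: ŷ = 7 + 4·3 = 19; e = 19.4 − 19 = 0.4
x=4: ŷ = 7 + 4·4 = 23; e = 23.8 − 23 = 0.8
x=5: ŷ = 7 + 4·5 = 27; e = 25.9 − 27 = -1.1
SSE = 1.69 + 1.44 + 0.16 + 0.64 + 1.21 = 5.14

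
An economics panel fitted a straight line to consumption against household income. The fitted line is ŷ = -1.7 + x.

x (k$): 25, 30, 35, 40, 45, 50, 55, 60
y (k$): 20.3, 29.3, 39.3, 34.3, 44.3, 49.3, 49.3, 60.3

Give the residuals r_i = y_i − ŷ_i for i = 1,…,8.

x=25: ŷ = -1.7 + 25 = 23.3; r = 20.3 − 23.3 = -3
x=30: ŷ = -1.7 + 30 = 28.3; r = 29.3 − 28.3 = 1
x=35: ŷ = -1.7 + 35 = 33.3; r = 39.3 − 33.3 = 6
x=40: ŷ = -1.7 + 40 = 38.3; r = 34.3 − 38.3 = -4
x=45: ŷ = -1.7 + 45 = 43.3; r = 44.3 − 43.3 = 1
x=50: ŷ = -1.7 + 50 = 48.3; r = 49.3 − 48.3 = 1
x=55: ŷ = -1.7 + 55 = 53.3; r = 49.3 − 53.3 = -4
x=60: ŷ = -1.7 + 60 = 58.3; r = 60.3 − 58.3 = 2

-3, 1, 6, -4, 1, 1, -4, 2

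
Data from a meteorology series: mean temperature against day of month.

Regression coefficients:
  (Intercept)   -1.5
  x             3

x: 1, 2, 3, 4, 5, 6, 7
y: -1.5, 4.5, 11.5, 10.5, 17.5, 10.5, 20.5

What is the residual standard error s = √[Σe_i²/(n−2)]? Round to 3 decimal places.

s = 3.950

x=1: ŷ = -1.5 + 3·1 = 1.5; e = -1.5 − 1.5 = -3
x=2: ŷ = -1.5 + 3·2 = 4.5; e = 4.5 − 4.5 = 0
x=3: ŷ = -1.5 + 3·3 = 7.5; e = 11.5 − 7.5 = 4
x=4: ŷ = -1.5 + 3·4 = 10.5; e = 10.5 − 10.5 = 0
x=5: ŷ = -1.5 + 3·5 = 13.5; e = 17.5 − 13.5 = 4
x=6: ŷ = -1.5 + 3·6 = 16.5; e = 10.5 − 16.5 = -6
x=7: ŷ = -1.5 + 3·7 = 19.5; e = 20.5 − 19.5 = 1
SSE = 9 + 0 + 16 + 0 + 16 + 36 + 1 = 78
s = √(78/5) = √15.6 ≈ 3.950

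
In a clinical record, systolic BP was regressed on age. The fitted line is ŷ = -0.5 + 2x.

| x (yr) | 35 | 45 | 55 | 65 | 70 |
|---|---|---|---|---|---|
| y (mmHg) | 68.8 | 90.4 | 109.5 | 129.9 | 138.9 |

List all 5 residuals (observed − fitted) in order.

-0.7, 0.9, 0, 0.4, -0.6

x=35: ŷ = -0.5 + 2·35 = 69.5; r = 68.8 − 69.5 = -0.7
x=45: ŷ = -0.5 + 2·45 = 89.5; r = 90.4 − 89.5 = 0.9
x=55: ŷ = -0.5 + 2·55 = 109.5; r = 109.5 − 109.5 = 0
x=65: ŷ = -0.5 + 2·65 = 129.5; r = 129.9 − 129.5 = 0.4
x=70: ŷ = -0.5 + 2·70 = 139.5; r = 138.9 − 139.5 = -0.6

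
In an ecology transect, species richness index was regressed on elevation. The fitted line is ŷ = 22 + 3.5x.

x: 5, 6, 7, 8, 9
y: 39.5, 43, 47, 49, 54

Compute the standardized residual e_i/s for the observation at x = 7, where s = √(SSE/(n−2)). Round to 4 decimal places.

0.7071

x=5: ŷ = 22 + 3.5·5 = 39.5; e = 39.5 − 39.5 = 0
x=6: ŷ = 22 + 3.5·6 = 43; e = 43 − 43 = 0
x=7: ŷ = 22 + 3.5·7 = 46.5; e = 47 − 46.5 = 0.5
x=8: ŷ = 22 + 3.5·8 = 50; e = 49 − 50 = -1
x=9: ŷ = 22 + 3.5·9 = 53.5; e = 54 − 53.5 = 0.5
SSE = 0 + 0 + 0.25 + 1 + 0.25 = 1.5
s = √(1.5/3) = 0.707107
e/s = 0.5 / 0.707107 = 0.7071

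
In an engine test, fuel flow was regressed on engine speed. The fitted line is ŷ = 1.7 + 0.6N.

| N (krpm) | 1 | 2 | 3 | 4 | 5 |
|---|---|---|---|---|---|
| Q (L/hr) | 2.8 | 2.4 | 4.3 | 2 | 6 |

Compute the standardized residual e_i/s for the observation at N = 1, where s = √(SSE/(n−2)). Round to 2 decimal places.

0.32

N=1: ŷ = 1.7 + 0.6·1 = 2.3; e = 2.8 − 2.3 = 0.5
N=2: ŷ = 1.7 + 0.6·2 = 2.9; e = 2.4 − 2.9 = -0.5
N=3: ŷ = 1.7 + 0.6·3 = 3.5; e = 4.3 − 3.5 = 0.8
N=4: ŷ = 1.7 + 0.6·4 = 4.1; e = 2 − 4.1 = -2.1
N=5: ŷ = 1.7 + 0.6·5 = 4.7; e = 6 − 4.7 = 1.3
SSE = 0.25 + 0.25 + 0.64 + 4.41 + 1.69 = 7.24
s = √(7.24/3) = 1.55349
e/s = 0.5 / 1.55349 = 0.32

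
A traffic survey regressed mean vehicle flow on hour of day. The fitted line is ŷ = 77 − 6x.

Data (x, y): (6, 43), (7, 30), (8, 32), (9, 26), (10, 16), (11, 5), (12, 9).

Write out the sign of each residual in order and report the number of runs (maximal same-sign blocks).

5 runs

x=6: ŷ = 77 − 6·6 = 41; r = 43 − 41 = 2
x=7: ŷ = 77 − 6·7 = 35; r = 30 − 35 = -5
x=8: ŷ = 77 − 6·8 = 29; r = 32 − 29 = 3
x=9: ŷ = 77 − 6·9 = 23; r = 26 − 23 = 3
x=10: ŷ = 77 − 6·10 = 17; r = 16 − 17 = -1
x=11: ŷ = 77 − 6·11 = 11; r = 5 − 11 = -6
x=12: ŷ = 77 − 6·12 = 5; r = 9 − 5 = 4
Signs: + − + + − − +
Runs: +×1, −×1, +×2, −×2, +×1 → 5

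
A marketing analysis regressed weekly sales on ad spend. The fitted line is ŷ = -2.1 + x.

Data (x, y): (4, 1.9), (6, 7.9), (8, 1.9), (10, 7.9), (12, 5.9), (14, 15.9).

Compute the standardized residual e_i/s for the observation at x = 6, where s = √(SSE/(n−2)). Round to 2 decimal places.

x=4: ŷ = -2.1 + 4 = 1.9; e = 1.9 − 1.9 = 0
x=6: ŷ = -2.1 + 6 = 3.9; e = 7.9 − 3.9 = 4
x=8: ŷ = -2.1 + 8 = 5.9; e = 1.9 − 5.9 = -4
x=10: ŷ = -2.1 + 10 = 7.9; e = 7.9 − 7.9 = 0
x=12: ŷ = -2.1 + 12 = 9.9; e = 5.9 − 9.9 = -4
x=14: ŷ = -2.1 + 14 = 11.9; e = 15.9 − 11.9 = 4
SSE = 0 + 16 + 16 + 0 + 16 + 16 = 64
s = √(64/4) = 4
e/s = 4 / 4 = 1.00

1.00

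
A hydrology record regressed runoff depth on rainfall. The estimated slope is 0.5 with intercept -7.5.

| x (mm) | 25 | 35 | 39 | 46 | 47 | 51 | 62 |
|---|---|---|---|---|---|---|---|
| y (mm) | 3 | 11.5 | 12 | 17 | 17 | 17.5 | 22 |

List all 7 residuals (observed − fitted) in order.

-2, 1.5, 0, 1.5, 1, -0.5, -1.5

x=25: ŷ = -7.5 + 0.5·25 = 5; r = 3 − 5 = -2
x=35: ŷ = -7.5 + 0.5·35 = 10; r = 11.5 − 10 = 1.5
x=39: ŷ = -7.5 + 0.5·39 = 12; r = 12 − 12 = 0
x=46: ŷ = -7.5 + 0.5·46 = 15.5; r = 17 − 15.5 = 1.5
x=47: ŷ = -7.5 + 0.5·47 = 16; r = 17 − 16 = 1
x=51: ŷ = -7.5 + 0.5·51 = 18; r = 17.5 − 18 = -0.5
x=62: ŷ = -7.5 + 0.5·62 = 23.5; r = 22 − 23.5 = -1.5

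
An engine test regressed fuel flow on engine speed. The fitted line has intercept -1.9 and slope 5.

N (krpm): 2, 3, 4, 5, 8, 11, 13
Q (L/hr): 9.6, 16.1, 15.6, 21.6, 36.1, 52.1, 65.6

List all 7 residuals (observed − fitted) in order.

N=2: Q̂ = -1.9 + 5·2 = 8.1; r = 9.6 − 8.1 = 1.5
N=3: Q̂ = -1.9 + 5·3 = 13.1; r = 16.1 − 13.1 = 3
N=4: Q̂ = -1.9 + 5·4 = 18.1; r = 15.6 − 18.1 = -2.5
N=5: Q̂ = -1.9 + 5·5 = 23.1; r = 21.6 − 23.1 = -1.5
N=8: Q̂ = -1.9 + 5·8 = 38.1; r = 36.1 − 38.1 = -2
N=11: Q̂ = -1.9 + 5·11 = 53.1; r = 52.1 − 53.1 = -1
N=13: Q̂ = -1.9 + 5·13 = 63.1; r = 65.6 − 63.1 = 2.5

1.5, 3, -2.5, -1.5, -2, -1, 2.5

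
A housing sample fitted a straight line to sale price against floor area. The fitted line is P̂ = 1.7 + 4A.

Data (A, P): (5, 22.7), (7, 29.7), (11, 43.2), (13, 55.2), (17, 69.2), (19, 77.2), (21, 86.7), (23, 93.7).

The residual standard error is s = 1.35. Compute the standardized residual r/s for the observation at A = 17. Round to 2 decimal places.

-0.37

P̂ = 1.7 + 4·17 = 69.7
r = 69.2 − 69.7 = -0.5
r/s = -0.5 / 1.35 = -0.37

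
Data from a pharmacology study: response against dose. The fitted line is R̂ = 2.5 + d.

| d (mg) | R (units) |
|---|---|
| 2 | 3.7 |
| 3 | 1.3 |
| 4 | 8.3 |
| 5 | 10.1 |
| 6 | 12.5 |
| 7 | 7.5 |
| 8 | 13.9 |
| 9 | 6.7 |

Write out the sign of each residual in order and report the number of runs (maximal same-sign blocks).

5 runs

d=2: R̂ = 2.5 + 2 = 4.5; e = 3.7 − 4.5 = -0.8
d=3: R̂ = 2.5 + 3 = 5.5; e = 1.3 − 5.5 = -4.2
d=4: R̂ = 2.5 + 4 = 6.5; e = 8.3 − 6.5 = 1.8
d=5: R̂ = 2.5 + 5 = 7.5; e = 10.1 − 7.5 = 2.6
d=6: R̂ = 2.5 + 6 = 8.5; e = 12.5 − 8.5 = 4
d=7: R̂ = 2.5 + 7 = 9.5; e = 7.5 − 9.5 = -2
d=8: R̂ = 2.5 + 8 = 10.5; e = 13.9 − 10.5 = 3.4
d=9: R̂ = 2.5 + 9 = 11.5; e = 6.7 − 11.5 = -4.8
Signs: − − + + + − + −
Runs: −×2, +×3, −×1, +×1, −×1 → 5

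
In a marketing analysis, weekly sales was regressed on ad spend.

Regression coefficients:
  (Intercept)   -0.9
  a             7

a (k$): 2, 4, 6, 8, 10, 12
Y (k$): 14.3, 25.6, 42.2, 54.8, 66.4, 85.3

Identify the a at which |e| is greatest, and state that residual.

a=2: Ŷ = -0.9 + 7·2 = 13.1; e = 14.3 − 13.1 = 1.2
a=4: Ŷ = -0.9 + 7·4 = 27.1; e = 25.6 − 27.1 = -1.5
a=6: Ŷ = -0.9 + 7·6 = 41.1; e = 42.2 − 41.1 = 1.1
a=8: Ŷ = -0.9 + 7·8 = 55.1; e = 54.8 − 55.1 = -0.3
a=10: Ŷ = -0.9 + 7·10 = 69.1; e = 66.4 − 69.1 = -2.7
a=12: Ŷ = -0.9 + 7·12 = 83.1; e = 85.3 − 83.1 = 2.2
Largest |e| is 2.7 at a = 10, residual -2.7.

a = 10, e = -2.7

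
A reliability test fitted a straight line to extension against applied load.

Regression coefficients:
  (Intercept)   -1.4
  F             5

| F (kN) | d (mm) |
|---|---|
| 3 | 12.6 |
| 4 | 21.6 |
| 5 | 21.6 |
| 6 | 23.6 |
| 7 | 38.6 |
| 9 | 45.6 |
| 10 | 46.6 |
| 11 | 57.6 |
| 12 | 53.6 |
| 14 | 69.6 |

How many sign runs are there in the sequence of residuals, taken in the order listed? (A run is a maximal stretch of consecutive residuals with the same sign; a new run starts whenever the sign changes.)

8 runs

F=3: d̂ = -1.4 + 5·3 = 13.6; e = 12.6 − 13.6 = -1
F=4: d̂ = -1.4 + 5·4 = 18.6; e = 21.6 − 18.6 = 3
F=5: d̂ = -1.4 + 5·5 = 23.6; e = 21.6 − 23.6 = -2
F=6: d̂ = -1.4 + 5·6 = 28.6; e = 23.6 − 28.6 = -5
F=7: d̂ = -1.4 + 5·7 = 33.6; e = 38.6 − 33.6 = 5
F=9: d̂ = -1.4 + 5·9 = 43.6; e = 45.6 − 43.6 = 2
F=10: d̂ = -1.4 + 5·10 = 48.6; e = 46.6 − 48.6 = -2
F=11: d̂ = -1.4 + 5·11 = 53.6; e = 57.6 − 53.6 = 4
F=12: d̂ = -1.4 + 5·12 = 58.6; e = 53.6 − 58.6 = -5
F=14: d̂ = -1.4 + 5·14 = 68.6; e = 69.6 − 68.6 = 1
Signs: − + − − + + − + − +
Runs: −×1, +×1, −×2, +×2, −×1, +×1, −×1, +×1 → 8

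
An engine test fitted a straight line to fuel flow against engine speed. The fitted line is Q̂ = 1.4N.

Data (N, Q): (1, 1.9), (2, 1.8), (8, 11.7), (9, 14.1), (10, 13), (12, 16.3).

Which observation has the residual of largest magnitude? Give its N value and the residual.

N = 9, r = 1.5

N=1: Q̂ = 1.4·1 = 1.4; r = 1.9 − 1.4 = 0.5
N=2: Q̂ = 1.4·2 = 2.8; r = 1.8 − 2.8 = -1
N=8: Q̂ = 1.4·8 = 11.2; r = 11.7 − 11.2 = 0.5
N=9: Q̂ = 1.4·9 = 12.6; r = 14.1 − 12.6 = 1.5
N=10: Q̂ = 1.4·10 = 14; r = 13 − 14 = -1
N=12: Q̂ = 1.4·12 = 16.8; r = 16.3 − 16.8 = -0.5
Largest |r| is 1.5 at N = 9, residual 1.5.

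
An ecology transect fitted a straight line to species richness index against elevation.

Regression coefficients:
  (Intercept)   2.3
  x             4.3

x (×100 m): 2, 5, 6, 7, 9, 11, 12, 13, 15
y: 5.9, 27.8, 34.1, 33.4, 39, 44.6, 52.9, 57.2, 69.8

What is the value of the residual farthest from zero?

x=2: ŷ = 2.3 + 4.3·2 = 10.9; e = 5.9 − 10.9 = -5
x=5: ŷ = 2.3 + 4.3·5 = 23.8; e = 27.8 − 23.8 = 4
x=6: ŷ = 2.3 + 4.3·6 = 28.1; e = 34.1 − 28.1 = 6
x=7: ŷ = 2.3 + 4.3·7 = 32.4; e = 33.4 − 32.4 = 1
x=9: ŷ = 2.3 + 4.3·9 = 41; e = 39 − 41 = -2
x=11: ŷ = 2.3 + 4.3·11 = 49.6; e = 44.6 − 49.6 = -5
x=12: ŷ = 2.3 + 4.3·12 = 53.9; e = 52.9 − 53.9 = -1
x=13: ŷ = 2.3 + 4.3·13 = 58.2; e = 57.2 − 58.2 = -1
x=15: ŷ = 2.3 + 4.3·15 = 66.8; e = 69.8 − 66.8 = 3
Largest |e| is 6 at x = 6, residual 6.

e = 6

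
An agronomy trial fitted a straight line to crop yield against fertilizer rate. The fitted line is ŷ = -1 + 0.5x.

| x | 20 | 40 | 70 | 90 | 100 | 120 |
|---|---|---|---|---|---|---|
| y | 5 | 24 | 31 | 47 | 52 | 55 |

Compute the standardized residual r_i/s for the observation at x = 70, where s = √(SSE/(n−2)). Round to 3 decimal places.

-0.655

x=20: ŷ = -1 + 0.5·20 = 9; r = 5 − 9 = -4
x=40: ŷ = -1 + 0.5·40 = 19; r = 24 − 19 = 5
x=70: ŷ = -1 + 0.5·70 = 34; r = 31 − 34 = -3
x=90: ŷ = -1 + 0.5·90 = 44; r = 47 − 44 = 3
x=100: ŷ = -1 + 0.5·100 = 49; r = 52 − 49 = 3
x=120: ŷ = -1 + 0.5·120 = 59; r = 55 − 59 = -4
SSE = 16 + 25 + 9 + 9 + 9 + 16 = 84
s = √(84/4) = 4.58258
r/s = -3 / 4.58258 = -0.655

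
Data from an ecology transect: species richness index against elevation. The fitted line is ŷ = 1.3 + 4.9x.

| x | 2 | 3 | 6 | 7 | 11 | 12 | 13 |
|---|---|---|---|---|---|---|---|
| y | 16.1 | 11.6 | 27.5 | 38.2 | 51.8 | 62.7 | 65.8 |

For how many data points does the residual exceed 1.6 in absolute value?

x=2: ŷ = 1.3 + 4.9·2 = 11.1; e = 16.1 − 11.1 = 5
x=3: ŷ = 1.3 + 4.9·3 = 16; e = 11.6 − 16 = -4.4
x=6: ŷ = 1.3 + 4.9·6 = 30.7; e = 27.5 − 30.7 = -3.2
x=7: ŷ = 1.3 + 4.9·7 = 35.6; e = 38.2 − 35.6 = 2.6
x=11: ŷ = 1.3 + 4.9·11 = 55.2; e = 51.8 − 55.2 = -3.4
x=12: ŷ = 1.3 + 4.9·12 = 60.1; e = 62.7 − 60.1 = 2.6
x=13: ŷ = 1.3 + 4.9·13 = 65; e = 65.8 − 65 = 0.8
|e| > 1.6: x=2 (|e|=5), x=3 (|e|=4.4), x=6 (|e|=3.2), x=7 (|e|=2.6), x=11 (|e|=3.4), x=12 (|e|=2.6) → 6

6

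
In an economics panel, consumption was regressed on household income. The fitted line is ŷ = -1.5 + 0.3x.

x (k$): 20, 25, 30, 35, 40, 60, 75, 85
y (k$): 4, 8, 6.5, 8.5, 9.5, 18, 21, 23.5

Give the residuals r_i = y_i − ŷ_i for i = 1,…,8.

-0.5, 2, -1, -0.5, -1, 1.5, 0, -0.5

x=20: ŷ = -1.5 + 0.3·20 = 4.5; r = 4 − 4.5 = -0.5
x=25: ŷ = -1.5 + 0.3·25 = 6; r = 8 − 6 = 2
x=30: ŷ = -1.5 + 0.3·30 = 7.5; r = 6.5 − 7.5 = -1
x=35: ŷ = -1.5 + 0.3·35 = 9; r = 8.5 − 9 = -0.5
x=40: ŷ = -1.5 + 0.3·40 = 10.5; r = 9.5 − 10.5 = -1
x=60: ŷ = -1.5 + 0.3·60 = 16.5; r = 18 − 16.5 = 1.5
x=75: ŷ = -1.5 + 0.3·75 = 21; r = 21 − 21 = 0
x=85: ŷ = -1.5 + 0.3·85 = 24; r = 23.5 − 24 = -0.5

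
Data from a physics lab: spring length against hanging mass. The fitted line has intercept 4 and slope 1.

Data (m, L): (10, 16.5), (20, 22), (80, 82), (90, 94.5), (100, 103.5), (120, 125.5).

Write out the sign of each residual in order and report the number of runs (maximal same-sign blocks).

5 runs

m=10: ŷ = 4 + 10 = 14; e = 16.5 − 14 = 2.5
m=20: ŷ = 4 + 20 = 24; e = 22 − 24 = -2
m=80: ŷ = 4 + 80 = 84; e = 82 − 84 = -2
m=90: ŷ = 4 + 90 = 94; e = 94.5 − 94 = 0.5
m=100: ŷ = 4 + 100 = 104; e = 103.5 − 104 = -0.5
m=120: ŷ = 4 + 120 = 124; e = 125.5 − 124 = 1.5
Signs: + − − + − +
Runs: +×1, −×2, +×1, −×1, +×1 → 5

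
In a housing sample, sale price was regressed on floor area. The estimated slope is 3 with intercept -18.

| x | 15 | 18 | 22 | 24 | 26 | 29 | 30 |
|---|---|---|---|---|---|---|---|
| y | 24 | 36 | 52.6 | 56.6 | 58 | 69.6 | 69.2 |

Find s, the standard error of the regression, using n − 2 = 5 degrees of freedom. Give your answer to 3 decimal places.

x=15: ŷ = -18 + 3·15 = 27; e = 24 − 27 = -3
x=18: ŷ = -18 + 3·18 = 36; e = 36 − 36 = 0
x=22: ŷ = -18 + 3·22 = 48; e = 52.6 − 48 = 4.6
x=24: ŷ = -18 + 3·24 = 54; e = 56.6 − 54 = 2.6
x=26: ŷ = -18 + 3·26 = 60; e = 58 − 60 = -2
x=29: ŷ = -18 + 3·29 = 69; e = 69.6 − 69 = 0.6
x=30: ŷ = -18 + 3·30 = 72; e = 69.2 − 72 = -2.8
SSE = 9 + 0 + 21.16 + 6.76 + 4 + 0.36 + 7.84 = 49.12
s = √(49.12/5) = √9.824 ≈ 3.134

s = 3.134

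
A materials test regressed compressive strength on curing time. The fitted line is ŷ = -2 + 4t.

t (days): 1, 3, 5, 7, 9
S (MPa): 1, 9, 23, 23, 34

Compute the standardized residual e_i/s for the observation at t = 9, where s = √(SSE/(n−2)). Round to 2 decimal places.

t=1: ŷ = -2 + 4·1 = 2; e = 1 − 2 = -1
t=3: ŷ = -2 + 4·3 = 10; e = 9 − 10 = -1
t=5: ŷ = -2 + 4·5 = 18; e = 23 − 18 = 5
t=7: ŷ = -2 + 4·7 = 26; e = 23 − 26 = -3
t=9: ŷ = -2 + 4·9 = 34; e = 34 − 34 = 0
SSE = 1 + 1 + 25 + 9 + 0 = 36
s = √(36/3) = 3.4641
e/s = 0 / 3.4641 = 0.00

0.00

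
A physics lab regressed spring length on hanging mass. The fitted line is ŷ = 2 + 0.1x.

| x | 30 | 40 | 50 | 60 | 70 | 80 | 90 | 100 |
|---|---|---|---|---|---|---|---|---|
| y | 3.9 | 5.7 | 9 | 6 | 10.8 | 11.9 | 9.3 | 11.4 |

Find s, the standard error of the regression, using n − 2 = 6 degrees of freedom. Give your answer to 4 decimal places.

x=30: ŷ = 2 + 0.1·30 = 5; e = 3.9 − 5 = -1.1
x=40: ŷ = 2 + 0.1·40 = 6; e = 5.7 − 6 = -0.3
x=50: ŷ = 2 + 0.1·50 = 7; e = 9 − 7 = 2
x=60: ŷ = 2 + 0.1·60 = 8; e = 6 − 8 = -2
x=70: ŷ = 2 + 0.1·70 = 9; e = 10.8 − 9 = 1.8
x=80: ŷ = 2 + 0.1·80 = 10; e = 11.9 − 10 = 1.9
x=90: ŷ = 2 + 0.1·90 = 11; e = 9.3 − 11 = -1.7
x=100: ŷ = 2 + 0.1·100 = 12; e = 11.4 − 12 = -0.6
SSE = 1.21 + 0.09 + 4 + 4 + 3.24 + 3.61 + 2.89 + 0.36 = 19.4
s = √(19.4/6) = √3.23333 ≈ 1.7981

s = 1.7981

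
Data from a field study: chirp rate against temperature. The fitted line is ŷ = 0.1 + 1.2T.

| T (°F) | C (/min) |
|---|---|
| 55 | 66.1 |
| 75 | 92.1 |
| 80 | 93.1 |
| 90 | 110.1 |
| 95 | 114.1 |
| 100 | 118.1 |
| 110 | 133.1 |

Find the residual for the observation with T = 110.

r = 1

ŷ = 0.1 + 1.2·110 = 132.1
r = 133.1 − 132.1 = 1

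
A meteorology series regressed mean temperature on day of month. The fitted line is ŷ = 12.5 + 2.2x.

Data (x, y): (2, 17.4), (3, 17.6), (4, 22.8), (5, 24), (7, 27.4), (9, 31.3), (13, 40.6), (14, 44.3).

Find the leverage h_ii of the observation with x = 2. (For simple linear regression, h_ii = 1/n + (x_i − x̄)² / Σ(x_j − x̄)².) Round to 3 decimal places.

x̄ = (2 + 3 + 4 + 5 + 7 + 9 + 13 + 14)/8 = 7.125
Σ(x − x̄)² = 26.2656 + 17.0156 + 9.76562 + 4.51562 + 0.015625 + 3.51562 + 34.5156 + 47.2656 = 142.875
h = 1/8 + (-5.125)²/142.875 = 0.125 + 0.183836 = 0.309

h = 0.309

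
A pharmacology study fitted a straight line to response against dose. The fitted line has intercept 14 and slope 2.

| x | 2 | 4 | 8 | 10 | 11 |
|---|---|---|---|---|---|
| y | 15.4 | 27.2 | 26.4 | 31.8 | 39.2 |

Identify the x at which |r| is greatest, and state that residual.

x = 4, r = 5.2

x=2: ŷ = 14 + 2·2 = 18; r = 15.4 − 18 = -2.6
x=4: ŷ = 14 + 2·4 = 22; r = 27.2 − 22 = 5.2
x=8: ŷ = 14 + 2·8 = 30; r = 26.4 − 30 = -3.6
x=10: ŷ = 14 + 2·10 = 34; r = 31.8 − 34 = -2.2
x=11: ŷ = 14 + 2·11 = 36; r = 39.2 − 36 = 3.2
Largest |r| is 5.2 at x = 4, residual 5.2.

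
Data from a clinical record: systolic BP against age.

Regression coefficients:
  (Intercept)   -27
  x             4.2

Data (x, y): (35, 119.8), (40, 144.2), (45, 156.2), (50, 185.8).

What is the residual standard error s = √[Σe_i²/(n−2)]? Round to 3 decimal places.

s = 5.087

x=35: ŷ = -27 + 4.2·35 = 120; e = 119.8 − 120 = -0.2
x=40: ŷ = -27 + 4.2·40 = 141; e = 144.2 − 141 = 3.2
x=45: ŷ = -27 + 4.2·45 = 162; e = 156.2 − 162 = -5.8
x=50: ŷ = -27 + 4.2·50 = 183; e = 185.8 − 183 = 2.8
SSE = 0.04 + 10.24 + 33.64 + 7.84 = 51.76
s = √(51.76/2) = √25.88 ≈ 5.087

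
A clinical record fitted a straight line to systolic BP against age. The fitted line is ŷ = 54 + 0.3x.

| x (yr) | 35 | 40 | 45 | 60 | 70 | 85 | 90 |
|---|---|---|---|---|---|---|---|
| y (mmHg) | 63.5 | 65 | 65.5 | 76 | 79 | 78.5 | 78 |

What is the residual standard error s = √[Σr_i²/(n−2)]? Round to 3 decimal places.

s = 3.098

x=35: ŷ = 54 + 0.3·35 = 64.5; r = 63.5 − 64.5 = -1
x=40: ŷ = 54 + 0.3·40 = 66; r = 65 − 66 = -1
x=45: ŷ = 54 + 0.3·45 = 67.5; r = 65.5 − 67.5 = -2
x=60: ŷ = 54 + 0.3·60 = 72; r = 76 − 72 = 4
x=70: ŷ = 54 + 0.3·70 = 75; r = 79 − 75 = 4
x=85: ŷ = 54 + 0.3·85 = 79.5; r = 78.5 − 79.5 = -1
x=90: ŷ = 54 + 0.3·90 = 81; r = 78 − 81 = -3
SSE = 1 + 1 + 4 + 16 + 16 + 1 + 9 = 48
s = √(48/5) = √9.6 ≈ 3.098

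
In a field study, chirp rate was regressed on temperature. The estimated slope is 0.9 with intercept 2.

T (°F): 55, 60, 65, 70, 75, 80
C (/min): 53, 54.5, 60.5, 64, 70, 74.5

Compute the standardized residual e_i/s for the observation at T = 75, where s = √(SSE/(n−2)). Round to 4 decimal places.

0.4082

T=55: ŷ = 2 + 0.9·55 = 51.5; e = 53 − 51.5 = 1.5
T=60: ŷ = 2 + 0.9·60 = 56; e = 54.5 − 56 = -1.5
T=65: ŷ = 2 + 0.9·65 = 60.5; e = 60.5 − 60.5 = 0
T=70: ŷ = 2 + 0.9·70 = 65; e = 64 − 65 = -1
T=75: ŷ = 2 + 0.9·75 = 69.5; e = 70 − 69.5 = 0.5
T=80: ŷ = 2 + 0.9·80 = 74; e = 74.5 − 74 = 0.5
SSE = 2.25 + 2.25 + 0 + 1 + 0.25 + 0.25 = 6
s = √(6/4) = 1.22474
e/s = 0.5 / 1.22474 = 0.4082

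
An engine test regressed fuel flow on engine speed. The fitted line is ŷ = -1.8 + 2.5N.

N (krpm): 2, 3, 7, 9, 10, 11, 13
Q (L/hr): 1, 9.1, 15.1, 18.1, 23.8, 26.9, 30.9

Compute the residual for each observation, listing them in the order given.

-2.2, 3.4, -0.6, -2.6, 0.6, 1.2, 0.2

N=2: ŷ = -1.8 + 2.5·2 = 3.2; r = 1 − 3.2 = -2.2
N=3: ŷ = -1.8 + 2.5·3 = 5.7; r = 9.1 − 5.7 = 3.4
N=7: ŷ = -1.8 + 2.5·7 = 15.7; r = 15.1 − 15.7 = -0.6
N=9: ŷ = -1.8 + 2.5·9 = 20.7; r = 18.1 − 20.7 = -2.6
N=10: ŷ = -1.8 + 2.5·10 = 23.2; r = 23.8 − 23.2 = 0.6
N=11: ŷ = -1.8 + 2.5·11 = 25.7; r = 26.9 − 25.7 = 1.2
N=13: ŷ = -1.8 + 2.5·13 = 30.7; r = 30.9 − 30.7 = 0.2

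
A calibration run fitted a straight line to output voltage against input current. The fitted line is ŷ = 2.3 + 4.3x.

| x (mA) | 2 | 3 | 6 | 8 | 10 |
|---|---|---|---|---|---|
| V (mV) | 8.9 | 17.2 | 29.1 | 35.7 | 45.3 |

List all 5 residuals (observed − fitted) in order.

x=2: ŷ = 2.3 + 4.3·2 = 10.9; r = 8.9 − 10.9 = -2
x=3: ŷ = 2.3 + 4.3·3 = 15.2; r = 17.2 − 15.2 = 2
x=6: ŷ = 2.3 + 4.3·6 = 28.1; r = 29.1 − 28.1 = 1
x=8: ŷ = 2.3 + 4.3·8 = 36.7; r = 35.7 − 36.7 = -1
x=10: ŷ = 2.3 + 4.3·10 = 45.3; r = 45.3 − 45.3 = 0

-2, 2, 1, -1, 0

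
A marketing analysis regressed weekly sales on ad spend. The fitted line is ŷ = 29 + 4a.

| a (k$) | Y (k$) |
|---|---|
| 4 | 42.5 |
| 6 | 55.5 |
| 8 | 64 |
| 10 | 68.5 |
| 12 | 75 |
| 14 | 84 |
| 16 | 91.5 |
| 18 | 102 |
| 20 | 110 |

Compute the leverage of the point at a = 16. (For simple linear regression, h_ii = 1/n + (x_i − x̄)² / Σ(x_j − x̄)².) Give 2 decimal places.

h = 0.18

ā = (4 + 6 + 8 + 10 + 12 + 14 + 16 + 18 + 20)/9 = 12
Σ(a − ā)² = 64 + 36 + 16 + 4 + 0 + 4 + 16 + 36 + 64 = 240
h = 1/9 + (4)²/240 = 0.111111 + 0.0666667 = 0.18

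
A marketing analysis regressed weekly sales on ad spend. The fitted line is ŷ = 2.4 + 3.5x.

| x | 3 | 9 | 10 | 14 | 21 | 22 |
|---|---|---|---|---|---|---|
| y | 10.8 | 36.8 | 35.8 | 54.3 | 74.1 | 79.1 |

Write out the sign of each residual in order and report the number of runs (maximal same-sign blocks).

x=3: ŷ = 2.4 + 3.5·3 = 12.9; r = 10.8 − 12.9 = -2.1
x=9: ŷ = 2.4 + 3.5·9 = 33.9; r = 36.8 − 33.9 = 2.9
x=10: ŷ = 2.4 + 3.5·10 = 37.4; r = 35.8 − 37.4 = -1.6
x=14: ŷ = 2.4 + 3.5·14 = 51.4; r = 54.3 − 51.4 = 2.9
x=21: ŷ = 2.4 + 3.5·21 = 75.9; r = 74.1 − 75.9 = -1.8
x=22: ŷ = 2.4 + 3.5·22 = 79.4; r = 79.1 − 79.4 = -0.3
Signs: − + − + − −
Runs: −×1, +×1, −×1, +×1, −×2 → 5

5 runs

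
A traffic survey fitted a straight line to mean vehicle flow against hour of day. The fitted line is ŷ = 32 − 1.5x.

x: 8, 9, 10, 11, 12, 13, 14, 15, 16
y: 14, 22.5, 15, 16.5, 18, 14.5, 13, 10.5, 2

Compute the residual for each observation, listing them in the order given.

x=8: ŷ = 32 − 1.5·8 = 20; e = 14 − 20 = -6
x=9: ŷ = 32 − 1.5·9 = 18.5; e = 22.5 − 18.5 = 4
x=10: ŷ = 32 − 1.5·10 = 17; e = 15 − 17 = -2
x=11: ŷ = 32 − 1.5·11 = 15.5; e = 16.5 − 15.5 = 1
x=12: ŷ = 32 − 1.5·12 = 14; e = 18 − 14 = 4
x=13: ŷ = 32 − 1.5·13 = 12.5; e = 14.5 − 12.5 = 2
x=14: ŷ = 32 − 1.5·14 = 11; e = 13 − 11 = 2
x=15: ŷ = 32 − 1.5·15 = 9.5; e = 10.5 − 9.5 = 1
x=16: ŷ = 32 − 1.5·16 = 8; e = 2 − 8 = -6

-6, 4, -2, 1, 4, 2, 2, 1, -6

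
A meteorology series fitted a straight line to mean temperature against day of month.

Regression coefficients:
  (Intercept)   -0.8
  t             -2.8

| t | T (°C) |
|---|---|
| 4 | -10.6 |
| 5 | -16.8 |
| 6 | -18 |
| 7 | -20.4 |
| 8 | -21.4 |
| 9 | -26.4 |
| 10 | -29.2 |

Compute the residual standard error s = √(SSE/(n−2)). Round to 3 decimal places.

t=4: ŷ = -0.8 − 2.8·4 = -12; e = -10.6 − (-12) = 1.4
t=5: ŷ = -0.8 − 2.8·5 = -14.8; e = -16.8 − (-14.8) = -2
t=6: ŷ = -0.8 − 2.8·6 = -17.6; e = -18 − (-17.6) = -0.4
t=7: ŷ = -0.8 − 2.8·7 = -20.4; e = -20.4 − (-20.4) = 0
t=8: ŷ = -0.8 − 2.8·8 = -23.2; e = -21.4 − (-23.2) = 1.8
t=9: ŷ = -0.8 − 2.8·9 = -26; e = -26.4 − (-26) = -0.4
t=10: ŷ = -0.8 − 2.8·10 = -28.8; e = -29.2 − (-28.8) = -0.4
SSE = 1.96 + 4 + 0.16 + 0 + 3.24 + 0.16 + 0.16 = 9.68
s = √(9.68/5) = √1.936 ≈ 1.391

s = 1.391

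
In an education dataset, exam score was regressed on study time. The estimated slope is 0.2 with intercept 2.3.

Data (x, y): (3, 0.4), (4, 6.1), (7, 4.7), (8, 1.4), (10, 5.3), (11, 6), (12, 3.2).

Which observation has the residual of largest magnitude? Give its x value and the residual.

x=3: ŷ = 2.3 + 0.2·3 = 2.9; e = 0.4 − 2.9 = -2.5
x=4: ŷ = 2.3 + 0.2·4 = 3.1; e = 6.1 − 3.1 = 3
x=7: ŷ = 2.3 + 0.2·7 = 3.7; e = 4.7 − 3.7 = 1
x=8: ŷ = 2.3 + 0.2·8 = 3.9; e = 1.4 − 3.9 = -2.5
x=10: ŷ = 2.3 + 0.2·10 = 4.3; e = 5.3 − 4.3 = 1
x=11: ŷ = 2.3 + 0.2·11 = 4.5; e = 6 − 4.5 = 1.5
x=12: ŷ = 2.3 + 0.2·12 = 4.7; e = 3.2 − 4.7 = -1.5
Largest |e| is 3 at x = 4, residual 3.

x = 4, e = 3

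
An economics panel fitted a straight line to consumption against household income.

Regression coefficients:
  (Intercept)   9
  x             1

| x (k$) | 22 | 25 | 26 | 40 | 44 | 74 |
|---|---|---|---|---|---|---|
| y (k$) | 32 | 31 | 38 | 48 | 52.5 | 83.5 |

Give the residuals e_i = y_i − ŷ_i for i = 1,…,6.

1, -3, 3, -1, -0.5, 0.5

x=22: ŷ = 9 + 22 = 31; e = 32 − 31 = 1
x=25: ŷ = 9 + 25 = 34; e = 31 − 34 = -3
x=26: ŷ = 9 + 26 = 35; e = 38 − 35 = 3
x=40: ŷ = 9 + 40 = 49; e = 48 − 49 = -1
x=44: ŷ = 9 + 44 = 53; e = 52.5 − 53 = -0.5
x=74: ŷ = 9 + 74 = 83; e = 83.5 − 83 = 0.5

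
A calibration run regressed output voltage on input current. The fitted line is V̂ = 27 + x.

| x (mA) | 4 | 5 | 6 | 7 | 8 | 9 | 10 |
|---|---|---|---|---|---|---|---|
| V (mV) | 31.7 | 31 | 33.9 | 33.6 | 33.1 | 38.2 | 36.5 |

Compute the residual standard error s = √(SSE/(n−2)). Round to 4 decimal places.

s = 1.4940

x=4: V̂ = 27 + 4 = 31; e = 31.7 − 31 = 0.7
x=5: V̂ = 27 + 5 = 32; e = 31 − 32 = -1
x=6: V̂ = 27 + 6 = 33; e = 33.9 − 33 = 0.9
x=7: V̂ = 27 + 7 = 34; e = 33.6 − 34 = -0.4
x=8: V̂ = 27 + 8 = 35; e = 33.1 − 35 = -1.9
x=9: V̂ = 27 + 9 = 36; e = 38.2 − 36 = 2.2
x=10: V̂ = 27 + 10 = 37; e = 36.5 − 37 = -0.5
SSE = 0.49 + 1 + 0.81 + 0.16 + 3.61 + 4.84 + 0.25 = 11.16
s = √(11.16/5) = √2.232 ≈ 1.4940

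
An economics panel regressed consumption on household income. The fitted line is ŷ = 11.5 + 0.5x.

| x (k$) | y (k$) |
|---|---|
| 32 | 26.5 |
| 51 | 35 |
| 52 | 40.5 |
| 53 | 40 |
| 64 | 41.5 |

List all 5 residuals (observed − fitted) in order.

-1, -2, 3, 2, -2

x=32: ŷ = 11.5 + 0.5·32 = 27.5; r = 26.5 − 27.5 = -1
x=51: ŷ = 11.5 + 0.5·51 = 37; r = 35 − 37 = -2
x=52: ŷ = 11.5 + 0.5·52 = 37.5; r = 40.5 − 37.5 = 3
x=53: ŷ = 11.5 + 0.5·53 = 38; r = 40 − 38 = 2
x=64: ŷ = 11.5 + 0.5·64 = 43.5; r = 41.5 − 43.5 = -2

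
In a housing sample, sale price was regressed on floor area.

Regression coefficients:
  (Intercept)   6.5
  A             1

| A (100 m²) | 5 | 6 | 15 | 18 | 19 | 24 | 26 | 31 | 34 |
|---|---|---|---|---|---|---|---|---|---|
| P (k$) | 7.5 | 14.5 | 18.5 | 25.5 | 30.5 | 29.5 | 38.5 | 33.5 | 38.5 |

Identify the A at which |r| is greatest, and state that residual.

A=5: ŷ = 6.5 + 5 = 11.5; r = 7.5 − 11.5 = -4
A=6: ŷ = 6.5 + 6 = 12.5; r = 14.5 − 12.5 = 2
A=15: ŷ = 6.5 + 15 = 21.5; r = 18.5 − 21.5 = -3
A=18: ŷ = 6.5 + 18 = 24.5; r = 25.5 − 24.5 = 1
A=19: ŷ = 6.5 + 19 = 25.5; r = 30.5 − 25.5 = 5
A=24: ŷ = 6.5 + 24 = 30.5; r = 29.5 − 30.5 = -1
A=26: ŷ = 6.5 + 26 = 32.5; r = 38.5 − 32.5 = 6
A=31: ŷ = 6.5 + 31 = 37.5; r = 33.5 − 37.5 = -4
A=34: ŷ = 6.5 + 34 = 40.5; r = 38.5 − 40.5 = -2
Largest |r| is 6 at A = 26, residual 6.

A = 26, r = 6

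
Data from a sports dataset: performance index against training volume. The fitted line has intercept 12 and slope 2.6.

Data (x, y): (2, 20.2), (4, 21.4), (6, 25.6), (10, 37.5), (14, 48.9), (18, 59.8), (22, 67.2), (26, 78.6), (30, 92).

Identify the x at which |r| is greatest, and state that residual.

x = 2, r = 3

x=2: ŷ = 12 + 2.6·2 = 17.2; r = 20.2 − 17.2 = 3
x=4: ŷ = 12 + 2.6·4 = 22.4; r = 21.4 − 22.4 = -1
x=6: ŷ = 12 + 2.6·6 = 27.6; r = 25.6 − 27.6 = -2
x=10: ŷ = 12 + 2.6·10 = 38; r = 37.5 − 38 = -0.5
x=14: ŷ = 12 + 2.6·14 = 48.4; r = 48.9 − 48.4 = 0.5
x=18: ŷ = 12 + 2.6·18 = 58.8; r = 59.8 − 58.8 = 1
x=22: ŷ = 12 + 2.6·22 = 69.2; r = 67.2 − 69.2 = -2
x=26: ŷ = 12 + 2.6·26 = 79.6; r = 78.6 − 79.6 = -1
x=30: ŷ = 12 + 2.6·30 = 90; r = 92 − 90 = 2
Largest |r| is 3 at x = 2, residual 3.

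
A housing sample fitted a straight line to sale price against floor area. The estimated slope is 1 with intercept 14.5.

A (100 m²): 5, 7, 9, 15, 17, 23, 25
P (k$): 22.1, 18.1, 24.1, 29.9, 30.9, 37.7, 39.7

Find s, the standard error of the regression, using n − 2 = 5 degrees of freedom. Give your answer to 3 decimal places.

s = 1.964

A=5: P̂ = 14.5 + 5 = 19.5; r = 22.1 − 19.5 = 2.6
A=7: P̂ = 14.5 + 7 = 21.5; r = 18.1 − 21.5 = -3.4
A=9: P̂ = 14.5 + 9 = 23.5; r = 24.1 − 23.5 = 0.6
A=15: P̂ = 14.5 + 15 = 29.5; r = 29.9 − 29.5 = 0.4
A=17: P̂ = 14.5 + 17 = 31.5; r = 30.9 − 31.5 = -0.6
A=23: P̂ = 14.5 + 23 = 37.5; r = 37.7 − 37.5 = 0.2
A=25: P̂ = 14.5 + 25 = 39.5; r = 39.7 − 39.5 = 0.2
SSE = 6.76 + 11.56 + 0.36 + 0.16 + 0.36 + 0.04 + 0.04 = 19.28
s = √(19.28/5) = √3.856 ≈ 1.964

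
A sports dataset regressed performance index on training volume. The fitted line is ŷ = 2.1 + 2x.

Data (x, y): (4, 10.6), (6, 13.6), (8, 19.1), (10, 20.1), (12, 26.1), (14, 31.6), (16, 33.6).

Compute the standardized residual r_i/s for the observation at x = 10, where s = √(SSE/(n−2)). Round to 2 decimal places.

x=4: ŷ = 2.1 + 2·4 = 10.1; r = 10.6 − 10.1 = 0.5
x=6: ŷ = 2.1 + 2·6 = 14.1; r = 13.6 − 14.1 = -0.5
x=8: ŷ = 2.1 + 2·8 = 18.1; r = 19.1 − 18.1 = 1
x=10: ŷ = 2.1 + 2·10 = 22.1; r = 20.1 − 22.1 = -2
x=12: ŷ = 2.1 + 2·12 = 26.1; r = 26.1 − 26.1 = 0
x=14: ŷ = 2.1 + 2·14 = 30.1; r = 31.6 − 30.1 = 1.5
x=16: ŷ = 2.1 + 2·16 = 34.1; r = 33.6 − 34.1 = -0.5
SSE = 0.25 + 0.25 + 1 + 4 + 0 + 2.25 + 0.25 = 8
s = √(8/5) = 1.26491
r/s = -2 / 1.26491 = -1.58

-1.58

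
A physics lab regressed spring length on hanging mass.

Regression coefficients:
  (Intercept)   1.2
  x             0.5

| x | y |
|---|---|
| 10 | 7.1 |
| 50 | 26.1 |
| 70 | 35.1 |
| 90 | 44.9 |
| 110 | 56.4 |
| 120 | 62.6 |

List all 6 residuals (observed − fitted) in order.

0.9, -0.1, -1.1, -1.3, 0.2, 1.4

x=10: ŷ = 1.2 + 0.5·10 = 6.2; e = 7.1 − 6.2 = 0.9
x=50: ŷ = 1.2 + 0.5·50 = 26.2; e = 26.1 − 26.2 = -0.1
x=70: ŷ = 1.2 + 0.5·70 = 36.2; e = 35.1 − 36.2 = -1.1
x=90: ŷ = 1.2 + 0.5·90 = 46.2; e = 44.9 − 46.2 = -1.3
x=110: ŷ = 1.2 + 0.5·110 = 56.2; e = 56.4 − 56.2 = 0.2
x=120: ŷ = 1.2 + 0.5·120 = 61.2; e = 62.6 − 61.2 = 1.4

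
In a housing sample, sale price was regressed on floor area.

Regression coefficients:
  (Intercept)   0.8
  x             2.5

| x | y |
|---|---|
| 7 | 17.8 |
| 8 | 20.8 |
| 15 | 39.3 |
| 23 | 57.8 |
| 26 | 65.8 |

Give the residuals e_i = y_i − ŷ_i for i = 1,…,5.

x=7: ŷ = 0.8 + 2.5·7 = 18.3; e = 17.8 − 18.3 = -0.5
x=8: ŷ = 0.8 + 2.5·8 = 20.8; e = 20.8 − 20.8 = 0
x=15: ŷ = 0.8 + 2.5·15 = 38.3; e = 39.3 − 38.3 = 1
x=23: ŷ = 0.8 + 2.5·23 = 58.3; e = 57.8 − 58.3 = -0.5
x=26: ŷ = 0.8 + 2.5·26 = 65.8; e = 65.8 − 65.8 = 0

-0.5, 0, 1, -0.5, 0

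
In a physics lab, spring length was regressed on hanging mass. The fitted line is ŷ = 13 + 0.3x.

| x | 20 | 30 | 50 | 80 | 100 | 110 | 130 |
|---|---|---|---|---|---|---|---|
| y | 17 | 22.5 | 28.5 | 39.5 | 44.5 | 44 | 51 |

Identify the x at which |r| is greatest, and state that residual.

x = 80, r = 2.5

x=20: ŷ = 13 + 0.3·20 = 19; r = 17 − 19 = -2
x=30: ŷ = 13 + 0.3·30 = 22; r = 22.5 − 22 = 0.5
x=50: ŷ = 13 + 0.3·50 = 28; r = 28.5 − 28 = 0.5
x=80: ŷ = 13 + 0.3·80 = 37; r = 39.5 − 37 = 2.5
x=100: ŷ = 13 + 0.3·100 = 43; r = 44.5 − 43 = 1.5
x=110: ŷ = 13 + 0.3·110 = 46; r = 44 − 46 = -2
x=130: ŷ = 13 + 0.3·130 = 52; r = 51 − 52 = -1
Largest |r| is 2.5 at x = 80, residual 2.5.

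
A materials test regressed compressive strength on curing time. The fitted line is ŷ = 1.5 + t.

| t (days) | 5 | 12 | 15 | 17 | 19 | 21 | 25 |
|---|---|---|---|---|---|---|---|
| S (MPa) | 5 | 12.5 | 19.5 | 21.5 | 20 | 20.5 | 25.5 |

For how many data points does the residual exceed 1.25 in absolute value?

4

t=5: ŷ = 1.5 + 5 = 6.5; e = 5 − 6.5 = -1.5
t=12: ŷ = 1.5 + 12 = 13.5; e = 12.5 − 13.5 = -1
t=15: ŷ = 1.5 + 15 = 16.5; e = 19.5 − 16.5 = 3
t=17: ŷ = 1.5 + 17 = 18.5; e = 21.5 − 18.5 = 3
t=19: ŷ = 1.5 + 19 = 20.5; e = 20 − 20.5 = -0.5
t=21: ŷ = 1.5 + 21 = 22.5; e = 20.5 − 22.5 = -2
t=25: ŷ = 1.5 + 25 = 26.5; e = 25.5 − 26.5 = -1
|e| > 1.25: t=5 (|e|=1.5), t=15 (|e|=3), t=17 (|e|=3), t=21 (|e|=2) → 4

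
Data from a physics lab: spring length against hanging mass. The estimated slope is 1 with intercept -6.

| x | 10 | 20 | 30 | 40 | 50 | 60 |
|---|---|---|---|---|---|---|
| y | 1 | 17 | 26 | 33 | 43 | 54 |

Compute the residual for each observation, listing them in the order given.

-3, 3, 2, -1, -1, 0

x=10: ŷ = -6 + 10 = 4; e = 1 − 4 = -3
x=20: ŷ = -6 + 20 = 14; e = 17 − 14 = 3
x=30: ŷ = -6 + 30 = 24; e = 26 − 24 = 2
x=40: ŷ = -6 + 40 = 34; e = 33 − 34 = -1
x=50: ŷ = -6 + 50 = 44; e = 43 − 44 = -1
x=60: ŷ = -6 + 60 = 54; e = 54 − 54 = 0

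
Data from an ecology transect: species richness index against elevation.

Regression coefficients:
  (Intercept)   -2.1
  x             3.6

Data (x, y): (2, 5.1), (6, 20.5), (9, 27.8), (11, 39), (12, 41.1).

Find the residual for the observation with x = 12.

ŷ = -2.1 + 3.6·12 = 41.1
e = 41.1 − 41.1 = 0

e = 0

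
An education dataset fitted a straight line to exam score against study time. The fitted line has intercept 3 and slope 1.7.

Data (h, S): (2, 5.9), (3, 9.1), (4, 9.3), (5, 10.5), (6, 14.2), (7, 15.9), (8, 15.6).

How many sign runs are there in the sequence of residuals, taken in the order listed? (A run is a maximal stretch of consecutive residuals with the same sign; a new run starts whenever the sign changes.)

5 runs

h=2: ŷ = 3 + 1.7·2 = 6.4; r = 5.9 − 6.4 = -0.5
h=3: ŷ = 3 + 1.7·3 = 8.1; r = 9.1 − 8.1 = 1
h=4: ŷ = 3 + 1.7·4 = 9.8; r = 9.3 − 9.8 = -0.5
h=5: ŷ = 3 + 1.7·5 = 11.5; r = 10.5 − 11.5 = -1
h=6: ŷ = 3 + 1.7·6 = 13.2; r = 14.2 − 13.2 = 1
h=7: ŷ = 3 + 1.7·7 = 14.9; r = 15.9 − 14.9 = 1
h=8: ŷ = 3 + 1.7·8 = 16.6; r = 15.6 − 16.6 = -1
Signs: − + − − + + −
Runs: −×1, +×1, −×2, +×2, −×1 → 5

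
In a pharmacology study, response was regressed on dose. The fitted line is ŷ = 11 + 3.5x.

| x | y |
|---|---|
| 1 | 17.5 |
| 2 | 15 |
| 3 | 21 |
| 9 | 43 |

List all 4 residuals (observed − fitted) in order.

3, -3, -0.5, 0.5

x=1: ŷ = 11 + 3.5·1 = 14.5; e = 17.5 − 14.5 = 3
x=2: ŷ = 11 + 3.5·2 = 18; e = 15 − 18 = -3
x=3: ŷ = 11 + 3.5·3 = 21.5; e = 21 − 21.5 = -0.5
x=9: ŷ = 11 + 3.5·9 = 42.5; e = 43 − 42.5 = 0.5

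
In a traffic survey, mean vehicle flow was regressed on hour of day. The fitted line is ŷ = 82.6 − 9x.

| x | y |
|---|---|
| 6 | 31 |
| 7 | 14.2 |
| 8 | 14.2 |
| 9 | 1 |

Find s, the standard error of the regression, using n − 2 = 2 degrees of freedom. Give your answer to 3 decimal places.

s = 4.911

x=6: ŷ = 82.6 − 9·6 = 28.6; e = 31 − 28.6 = 2.4
x=7: ŷ = 82.6 − 9·7 = 19.6; e = 14.2 − 19.6 = -5.4
x=8: ŷ = 82.6 − 9·8 = 10.6; e = 14.2 − 10.6 = 3.6
x=9: ŷ = 82.6 − 9·9 = 1.6; e = 1 − 1.6 = -0.6
SSE = 5.76 + 29.16 + 12.96 + 0.36 = 48.24
s = √(48.24/2) = √24.12 ≈ 4.911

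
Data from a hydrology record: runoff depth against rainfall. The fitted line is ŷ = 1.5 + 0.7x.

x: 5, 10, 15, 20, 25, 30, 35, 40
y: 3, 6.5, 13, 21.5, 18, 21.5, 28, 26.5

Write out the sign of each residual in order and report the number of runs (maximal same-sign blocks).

5 runs

x=5: ŷ = 1.5 + 0.7·5 = 5; e = 3 − 5 = -2
x=10: ŷ = 1.5 + 0.7·10 = 8.5; e = 6.5 − 8.5 = -2
x=15: ŷ = 1.5 + 0.7·15 = 12; e = 13 − 12 = 1
x=20: ŷ = 1.5 + 0.7·20 = 15.5; e = 21.5 − 15.5 = 6
x=25: ŷ = 1.5 + 0.7·25 = 19; e = 18 − 19 = -1
x=30: ŷ = 1.5 + 0.7·30 = 22.5; e = 21.5 − 22.5 = -1
x=35: ŷ = 1.5 + 0.7·35 = 26; e = 28 − 26 = 2
x=40: ŷ = 1.5 + 0.7·40 = 29.5; e = 26.5 − 29.5 = -3
Signs: − − + + − − + −
Runs: −×2, +×2, −×2, +×1, −×1 → 5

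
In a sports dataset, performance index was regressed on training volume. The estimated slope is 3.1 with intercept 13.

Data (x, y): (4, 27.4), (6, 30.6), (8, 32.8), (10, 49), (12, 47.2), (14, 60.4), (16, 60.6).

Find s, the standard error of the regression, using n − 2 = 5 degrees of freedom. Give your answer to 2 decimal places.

x=4: ŷ = 13 + 3.1·4 = 25.4; r = 27.4 − 25.4 = 2
x=6: ŷ = 13 + 3.1·6 = 31.6; r = 30.6 − 31.6 = -1
x=8: ŷ = 13 + 3.1·8 = 37.8; r = 32.8 − 37.8 = -5
x=10: ŷ = 13 + 3.1·10 = 44; r = 49 − 44 = 5
x=12: ŷ = 13 + 3.1·12 = 50.2; r = 47.2 − 50.2 = -3
x=14: ŷ = 13 + 3.1·14 = 56.4; r = 60.4 − 56.4 = 4
x=16: ŷ = 13 + 3.1·16 = 62.6; r = 60.6 − 62.6 = -2
SSE = 4 + 1 + 25 + 25 + 9 + 16 + 4 = 84
s = √(84/5) = √16.8 ≈ 4.10

s = 4.10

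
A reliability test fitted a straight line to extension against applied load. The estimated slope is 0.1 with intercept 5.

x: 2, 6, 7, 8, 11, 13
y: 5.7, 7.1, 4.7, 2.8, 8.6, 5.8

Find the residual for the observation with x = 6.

ŷ = 5 + 0.1·6 = 5.6
r = 7.1 − 5.6 = 1.5

r = 1.5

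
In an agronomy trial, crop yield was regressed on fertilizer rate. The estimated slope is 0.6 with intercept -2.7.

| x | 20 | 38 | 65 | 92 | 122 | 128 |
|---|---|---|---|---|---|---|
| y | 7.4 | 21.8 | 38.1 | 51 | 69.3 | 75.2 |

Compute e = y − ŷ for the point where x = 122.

e = -1.2

ŷ = -2.7 + 0.6·122 = 70.5
e = 69.3 − 70.5 = -1.2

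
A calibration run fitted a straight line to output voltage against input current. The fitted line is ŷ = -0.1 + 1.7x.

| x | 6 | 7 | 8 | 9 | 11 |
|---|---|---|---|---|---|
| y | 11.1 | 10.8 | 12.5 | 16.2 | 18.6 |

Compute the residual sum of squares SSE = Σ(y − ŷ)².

SSE = 4

x=6: ŷ = -0.1 + 1.7·6 = 10.1; r = 11.1 − 10.1 = 1
x=7: ŷ = -0.1 + 1.7·7 = 11.8; r = 10.8 − 11.8 = -1
x=8: ŷ = -0.1 + 1.7·8 = 13.5; r = 12.5 − 13.5 = -1
x=9: ŷ = -0.1 + 1.7·9 = 15.2; r = 16.2 − 15.2 = 1
x=11: ŷ = -0.1 + 1.7·11 = 18.6; r = 18.6 − 18.6 = 0
SSE = 1 + 1 + 1 + 1 + 0 = 4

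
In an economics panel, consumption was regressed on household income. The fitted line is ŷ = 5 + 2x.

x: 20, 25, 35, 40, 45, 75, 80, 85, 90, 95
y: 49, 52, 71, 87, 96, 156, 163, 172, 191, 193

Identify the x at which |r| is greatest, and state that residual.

x = 90, r = 6

x=20: ŷ = 5 + 2·20 = 45; r = 49 − 45 = 4
x=25: ŷ = 5 + 2·25 = 55; r = 52 − 55 = -3
x=35: ŷ = 5 + 2·35 = 75; r = 71 − 75 = -4
x=40: ŷ = 5 + 2·40 = 85; r = 87 − 85 = 2
x=45: ŷ = 5 + 2·45 = 95; r = 96 − 95 = 1
x=75: ŷ = 5 + 2·75 = 155; r = 156 − 155 = 1
x=80: ŷ = 5 + 2·80 = 165; r = 163 − 165 = -2
x=85: ŷ = 5 + 2·85 = 175; r = 172 − 175 = -3
x=90: ŷ = 5 + 2·90 = 185; r = 191 − 185 = 6
x=95: ŷ = 5 + 2·95 = 195; r = 193 − 195 = -2
Largest |r| is 6 at x = 90, residual 6.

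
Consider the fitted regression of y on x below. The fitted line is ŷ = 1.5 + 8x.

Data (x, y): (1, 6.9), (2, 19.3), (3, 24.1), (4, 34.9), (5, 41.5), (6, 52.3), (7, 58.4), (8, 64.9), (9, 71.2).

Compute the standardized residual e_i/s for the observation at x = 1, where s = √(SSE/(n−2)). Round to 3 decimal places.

-1.295

x=1: ŷ = 1.5 + 8·1 = 9.5; e = 6.9 − 9.5 = -2.6
x=2: ŷ = 1.5 + 8·2 = 17.5; e = 19.3 − 17.5 = 1.8
x=3: ŷ = 1.5 + 8·3 = 25.5; e = 24.1 − 25.5 = -1.4
x=4: ŷ = 1.5 + 8·4 = 33.5; e = 34.9 − 33.5 = 1.4
x=5: ŷ = 1.5 + 8·5 = 41.5; e = 41.5 − 41.5 = 0
x=6: ŷ = 1.5 + 8·6 = 49.5; e = 52.3 − 49.5 = 2.8
x=7: ŷ = 1.5 + 8·7 = 57.5; e = 58.4 − 57.5 = 0.9
x=8: ŷ = 1.5 + 8·8 = 65.5; e = 64.9 − 65.5 = -0.6
x=9: ŷ = 1.5 + 8·9 = 73.5; e = 71.2 − 73.5 = -2.3
SSE = 6.76 + 3.24 + 1.96 + 1.96 + 0 + 7.84 + 0.81 + 0.36 + 5.29 = 28.22
s = √(28.22/7) = 2.00784
e/s = -2.6 / 2.00784 = -1.295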